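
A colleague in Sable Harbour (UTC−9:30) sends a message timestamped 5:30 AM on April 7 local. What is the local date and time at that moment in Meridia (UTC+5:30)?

8:30 PM on April 7

Meridia is 15:00 ahead of Sable Harbour.
Shift by the zone difference: 5:30 AM + 15:00 = 8:30 PM on Apr 7 in Meridia.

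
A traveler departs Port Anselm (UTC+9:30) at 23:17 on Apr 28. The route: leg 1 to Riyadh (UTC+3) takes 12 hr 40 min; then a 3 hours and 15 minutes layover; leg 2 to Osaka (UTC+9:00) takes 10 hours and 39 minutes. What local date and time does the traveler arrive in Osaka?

01:21 on Apr 30

Convert departure to UTC: 23:17 − 9:30 = 13:47 UTC on Apr 28.
Add 12 hours and 40 minutes leg 1 → 02:27 UTC (Apr 29).
Add 3 hours and 15 minutes layover in Riyadh → 05:42 UTC.
Add 10 hours 39 minutes leg 2 → 16:21 UTC.
Osaka is UTC+9:00, so local arrival = 16:21 + 9:00 = 01:21 on Apr 30.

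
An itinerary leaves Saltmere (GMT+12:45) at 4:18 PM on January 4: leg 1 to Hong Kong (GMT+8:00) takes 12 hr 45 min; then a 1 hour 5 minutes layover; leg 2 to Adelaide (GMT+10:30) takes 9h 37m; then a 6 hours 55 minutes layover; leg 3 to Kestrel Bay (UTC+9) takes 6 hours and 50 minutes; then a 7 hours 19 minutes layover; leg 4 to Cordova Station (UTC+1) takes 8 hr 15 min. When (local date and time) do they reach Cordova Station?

Convert departure to UTC: 4:18 PM − 12:45 = 3:33 AM UTC on Jan 4.
Add 12 hours and 45 minutes leg 1 → 4:18 PM UTC.
Add 1 hour 5 minutes layover in Hong Kong → 5:23 PM UTC.
Add 9 hours 37 minutes leg 2 → 3:00 AM UTC (Jan 5).
Add 6 hours and 55 minutes layover in Adelaide → 9:55 AM UTC.
Add 6 hours and 50 minutes leg 3 → 4:45 PM UTC.
Add 7 hours and 19 minutes layover in Kestrel Bay → 12:04 AM UTC (Jan 6).
Add 8 hours and 15 minutes leg 4 → 8:19 AM UTC.
Cordova Station is UTC+1:00, so local arrival = 8:19 AM + 1:00 = 9:19 AM on Jan 6.

9:19 AM on January 6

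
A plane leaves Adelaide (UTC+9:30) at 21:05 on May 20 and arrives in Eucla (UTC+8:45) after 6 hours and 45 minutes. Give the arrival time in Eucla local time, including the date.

03:05 on May 21

Convert departure to UTC: 21:05 − 9:30 = 11:35 UTC on May 20.
Add 6 hours and 45 minutes travel time → 18:20 UTC.
Eucla is UTC+8:45, so local arrival = 18:20 + 8:45 = 03:05 on May 21.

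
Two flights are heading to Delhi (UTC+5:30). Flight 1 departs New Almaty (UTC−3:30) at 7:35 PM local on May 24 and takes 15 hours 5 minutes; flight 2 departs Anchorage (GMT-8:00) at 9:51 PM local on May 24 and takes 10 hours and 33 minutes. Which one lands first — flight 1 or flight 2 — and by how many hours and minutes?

Flight 1 in UTC: 7:35 PM + 3:30 = 11:05 PM on May 24.
+15 hours and 5 minutes → arrive 2:10 PM UTC on May 25.
Flight 2 in UTC: 9:51 PM + 8:00 = 5:51 AM on May 25.
+10 hours 33 minutes → arrive 4:24 PM UTC on May 25.
Flight 1 lands earlier by 2 hours 14 minutes.

the first, by 2 hours 14 minutes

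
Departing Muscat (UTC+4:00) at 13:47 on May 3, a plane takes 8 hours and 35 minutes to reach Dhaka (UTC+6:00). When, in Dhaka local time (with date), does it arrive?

Convert departure to UTC: 13:47 − 4:00 = 09:47 UTC on May 3.
Add 8 hours 35 minutes travel time → 18:22 UTC.
Dhaka is UTC+6:00, so local arrival = 18:22 + 6:00 = 00:22 on May 4.

00:22 on May 4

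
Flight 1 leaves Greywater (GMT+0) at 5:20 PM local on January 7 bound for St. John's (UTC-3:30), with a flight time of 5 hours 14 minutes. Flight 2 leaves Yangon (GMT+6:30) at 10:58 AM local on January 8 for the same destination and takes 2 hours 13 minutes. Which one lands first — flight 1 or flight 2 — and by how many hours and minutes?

Flight 1 departs at 5:20 PM UTC (Jan 7).
+5 hours and 14 minutes → arrive 10:34 PM UTC on Jan 7.
Flight 2 in UTC: 10:58 AM − 6:30 = 4:28 AM on Jan 8.
+2 hours and 13 minutes → arrive 6:41 AM UTC on Jan 8.
Flight 1 lands earlier by 8 hours 7 minutes.

the first, by 8 hours 7 minutes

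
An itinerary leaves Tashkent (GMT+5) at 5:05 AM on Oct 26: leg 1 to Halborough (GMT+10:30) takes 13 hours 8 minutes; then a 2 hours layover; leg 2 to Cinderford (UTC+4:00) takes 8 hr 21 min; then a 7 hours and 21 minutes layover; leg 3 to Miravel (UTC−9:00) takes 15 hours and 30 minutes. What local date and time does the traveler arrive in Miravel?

Convert departure to UTC: 5:05 AM − 5:00 = 12:05 AM UTC on Oct 26.
Add 13 hours and 8 minutes leg 1 → 1:13 PM UTC.
Add 2 hours layover in Halborough → 3:13 PM UTC.
Add 8 hours and 21 minutes leg 2 → 11:34 PM UTC.
Add 7 hours and 21 minutes layover in Cinderford → 6:55 AM UTC (Oct 27).
Add 15 hours 30 minutes leg 3 → 10:25 PM UTC.
Miravel is UTC−9:00, so local arrival = 10:25 PM − 9:00 = 1:25 PM on Oct 27.

1:25 PM on October 27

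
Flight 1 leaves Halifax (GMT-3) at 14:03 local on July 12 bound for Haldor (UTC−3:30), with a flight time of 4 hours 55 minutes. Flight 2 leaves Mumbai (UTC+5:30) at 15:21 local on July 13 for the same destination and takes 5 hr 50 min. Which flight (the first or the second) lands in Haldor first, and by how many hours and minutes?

Flight 1 in UTC: 14:03 + 3:00 = 17:03 on Jul 12.
+4 hours 55 minutes → arrive 21:58 UTC on Jul 12.
Flight 2 in UTC: 15:21 − 5:30 = 09:51 on Jul 13.
+5 hours and 50 minutes → arrive 15:41 UTC on Jul 13.
Flight 1 lands earlier by 17 hours 43 minutes.

the first, by 17 hours 43 minutes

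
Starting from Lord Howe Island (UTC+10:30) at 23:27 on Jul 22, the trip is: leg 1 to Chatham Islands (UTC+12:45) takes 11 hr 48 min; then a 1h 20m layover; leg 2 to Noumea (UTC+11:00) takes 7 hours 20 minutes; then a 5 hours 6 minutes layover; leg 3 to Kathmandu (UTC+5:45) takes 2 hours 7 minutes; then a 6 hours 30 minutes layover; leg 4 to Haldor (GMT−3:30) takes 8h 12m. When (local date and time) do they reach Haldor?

03:50 on Jul 24

Convert departure to UTC: 23:27 − 10:30 = 12:57 UTC on Jul 22.
Add 11 hours and 48 minutes leg 1 → 00:45 UTC (Jul 23).
Add 1 hour and 20 minutes layover in Chatham Islands → 02:05 UTC.
Add 7 hours 20 minutes leg 2 → 09:25 UTC.
Add 5 hours and 6 minutes layover in Noumea → 14:31 UTC.
Add 2 hours and 7 minutes leg 3 → 16:38 UTC.
Add 6 hours 30 minutes layover in Kathmandu → 23:08 UTC.
Add 8 hours 12 minutes leg 4 → 07:20 UTC (Jul 24).
Haldor is UTC−3:30, so local arrival = 07:20 − 3:30 = 03:50 on Jul 24.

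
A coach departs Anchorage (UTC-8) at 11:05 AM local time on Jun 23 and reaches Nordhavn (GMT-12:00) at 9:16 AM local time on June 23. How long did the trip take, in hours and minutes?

Departure in UTC: 11:05 AM + 8:00 = 7:05 PM on Jun 23.
Arrival in UTC: 9:16 AM + 12:00 = 9:16 PM on Jun 23.
Elapsed = 9:16 PM − 7:05 PM = 2 hours 11 minutes.

2 hours 11 minutes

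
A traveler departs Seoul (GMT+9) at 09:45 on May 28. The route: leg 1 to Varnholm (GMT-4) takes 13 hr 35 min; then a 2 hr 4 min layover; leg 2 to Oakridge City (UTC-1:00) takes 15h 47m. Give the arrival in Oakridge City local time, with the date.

07:11 on May 29

Convert departure to UTC: 09:45 − 9:00 = 00:45 UTC on May 28.
Add 13 hours 35 minutes leg 1 → 14:20 UTC.
Add 2 hours and 4 minutes layover in Varnholm → 16:24 UTC.
Add 15 hours 47 minutes leg 2 → 08:11 UTC (May 29).
Oakridge City is UTC−1:00, so local arrival = 08:11 − 1:00 = 07:11 on May 29.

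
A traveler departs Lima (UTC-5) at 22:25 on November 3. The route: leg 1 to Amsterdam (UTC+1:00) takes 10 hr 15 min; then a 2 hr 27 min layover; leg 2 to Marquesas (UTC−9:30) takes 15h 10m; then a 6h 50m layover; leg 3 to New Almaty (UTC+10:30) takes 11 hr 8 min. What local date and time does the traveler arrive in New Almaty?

11:45 on November 6

Convert departure to UTC: 22:25 + 5:00 = 03:25 UTC on Nov 4.
Add 10 hours 15 minutes leg 1 → 13:40 UTC.
Add 2 hours 27 minutes layover in Amsterdam → 16:07 UTC.
Add 15 hours and 10 minutes leg 2 → 07:17 UTC (Nov 5).
Add 6 hours and 50 minutes layover in Marquesas → 14:07 UTC.
Add 11 hours 8 minutes leg 3 → 01:15 UTC (Nov 6).
New Almaty is UTC+10:30, so local arrival = 01:15 + 10:30 = 11:45 on Nov 6.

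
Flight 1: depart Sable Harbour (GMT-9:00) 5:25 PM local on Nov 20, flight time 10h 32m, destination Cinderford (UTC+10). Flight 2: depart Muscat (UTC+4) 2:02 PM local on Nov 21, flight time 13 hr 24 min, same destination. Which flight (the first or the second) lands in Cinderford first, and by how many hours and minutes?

Flight 1 in UTC: 5:25 PM + 9:00 = 2:25 AM on Nov 21.
+10 hours and 32 minutes → arrive 12:57 PM UTC on Nov 21.
Flight 2 in UTC: 2:02 PM − 4:00 = 10:02 AM on Nov 21.
+13 hours and 24 minutes → arrive 11:26 PM UTC on Nov 21.
Flight 1 lands earlier by 10 hours 29 minutes.

the first, by 10 hours 29 minutes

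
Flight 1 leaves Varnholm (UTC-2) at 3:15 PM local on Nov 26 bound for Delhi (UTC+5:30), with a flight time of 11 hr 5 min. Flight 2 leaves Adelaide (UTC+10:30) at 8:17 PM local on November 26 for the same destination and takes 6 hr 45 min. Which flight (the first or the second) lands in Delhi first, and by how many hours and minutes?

the second, by 11 hours 48 minutes

Flight 1 in UTC: 3:15 PM + 2:00 = 5:15 PM on Nov 26.
+11 hours and 5 minutes → arrive 4:20 AM UTC on Nov 27.
Flight 2 in UTC: 8:17 PM − 10:30 = 9:47 AM on Nov 26.
+6 hours and 45 minutes → arrive 4:32 PM UTC on Nov 26.
Flight 2 lands earlier by 11 hours 48 minutes.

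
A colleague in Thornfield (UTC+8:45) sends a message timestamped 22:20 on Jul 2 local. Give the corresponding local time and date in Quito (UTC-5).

08:35 on Jul 2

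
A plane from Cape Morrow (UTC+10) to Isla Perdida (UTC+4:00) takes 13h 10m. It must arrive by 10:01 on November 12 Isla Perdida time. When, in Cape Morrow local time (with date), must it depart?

02:51 on November 12

Target arrival in UTC: 10:01 − 4:00 = 06:01 on Nov 12.
Subtract 13 hours and 10 minutes → departure 16:51 UTC on Nov 11.
Cape Morrow is UTC+10:00: 16:51 + 10:00 = 02:51 on Nov 12.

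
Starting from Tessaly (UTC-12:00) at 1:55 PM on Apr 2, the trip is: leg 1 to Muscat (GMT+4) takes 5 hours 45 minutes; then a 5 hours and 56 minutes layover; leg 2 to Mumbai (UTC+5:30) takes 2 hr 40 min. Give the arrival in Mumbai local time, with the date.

9:46 PM on April 3

Convert departure to UTC: 1:55 PM + 12:00 = 1:55 AM UTC on Apr 3.
Add 5 hours and 45 minutes leg 1 → 7:40 AM UTC.
Add 5 hours 56 minutes layover in Muscat → 1:36 PM UTC.
Add 2 hours and 40 minutes leg 2 → 4:16 PM UTC.
Mumbai is UTC+5:30, so local arrival = 4:16 PM + 5:30 = 9:46 PM on Apr 3.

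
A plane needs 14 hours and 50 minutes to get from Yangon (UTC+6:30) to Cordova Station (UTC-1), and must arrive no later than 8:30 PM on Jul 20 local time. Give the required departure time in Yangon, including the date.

Target arrival in UTC: 8:30 PM + 1:00 = 9:30 PM on Jul 20.
Subtract 14 hours 50 minutes → departure 6:40 AM UTC on Jul 20.
Yangon is UTC+6:30: 6:40 AM + 6:30 = 1:10 PM on Jul 20.

1:10 PM on July 20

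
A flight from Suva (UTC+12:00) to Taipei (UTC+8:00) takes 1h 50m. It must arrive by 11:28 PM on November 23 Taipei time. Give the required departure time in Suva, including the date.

Target arrival in UTC: 11:28 PM − 8:00 = 3:28 PM on Nov 23.
Subtract 1 hour 50 minutes → departure 1:38 PM UTC on Nov 23.
Suva is UTC+12:00: 1:38 PM + 12:00 = 1:38 AM on Nov 24.

1:38 AM on Nov 24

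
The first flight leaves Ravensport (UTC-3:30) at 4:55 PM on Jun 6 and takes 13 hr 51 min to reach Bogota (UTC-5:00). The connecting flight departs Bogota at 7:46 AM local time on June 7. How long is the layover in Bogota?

2 hours 30 minutes

Convert departure to UTC: 4:55 PM + 3:30 = 8:25 PM UTC on Jun 6.
Add 13 hours 51 minutes flight time → 10:16 AM UTC (Jun 7).
Bogota is UTC−5:00, so local arrival = 10:16 AM − 5:00 = 5:16 AM on Jun 7.
Layover = 7:46 AM − 5:16 AM = 2 hours 30 minutes.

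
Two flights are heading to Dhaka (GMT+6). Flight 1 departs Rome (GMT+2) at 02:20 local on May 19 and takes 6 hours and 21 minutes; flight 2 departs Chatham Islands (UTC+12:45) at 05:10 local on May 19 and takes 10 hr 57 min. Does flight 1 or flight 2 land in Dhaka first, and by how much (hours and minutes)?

Flight 1 in UTC: 02:20 − 2:00 = 00:20 on May 19.
+6 hours and 21 minutes → arrive 06:41 UTC on May 19.
Flight 2 in UTC: 05:10 − 12:45 = 16:25 on May 18.
+10 hours and 57 minutes → arrive 03:22 UTC on May 19.
Flight 2 lands earlier by 3 hours 19 minutes.

the second, by 3 hours 19 minutes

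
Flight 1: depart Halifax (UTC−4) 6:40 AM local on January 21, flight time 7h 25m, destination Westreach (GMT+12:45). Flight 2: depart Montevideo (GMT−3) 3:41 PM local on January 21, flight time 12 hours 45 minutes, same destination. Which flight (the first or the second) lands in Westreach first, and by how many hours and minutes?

the first, by 13 hours 21 minutes

Flight 1 in UTC: 6:40 AM + 4:00 = 10:40 AM on Jan 21.
+7 hours 25 minutes → arrive 6:05 PM UTC on Jan 21.
Flight 2 in UTC: 3:41 PM + 3:00 = 6:41 PM on Jan 21.
+12 hours and 45 minutes → arrive 7:26 AM UTC on Jan 22.
Flight 1 lands earlier by 13 hours 21 minutes.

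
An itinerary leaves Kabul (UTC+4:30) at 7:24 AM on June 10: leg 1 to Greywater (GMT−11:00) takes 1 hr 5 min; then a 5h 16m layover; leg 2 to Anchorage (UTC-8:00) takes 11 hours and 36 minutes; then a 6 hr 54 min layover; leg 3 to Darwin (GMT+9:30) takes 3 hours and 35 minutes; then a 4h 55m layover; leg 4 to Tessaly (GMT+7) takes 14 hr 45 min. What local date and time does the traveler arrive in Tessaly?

10:00 AM on June 12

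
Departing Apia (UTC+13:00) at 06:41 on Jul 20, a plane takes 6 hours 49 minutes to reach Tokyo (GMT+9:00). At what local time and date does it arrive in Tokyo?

Tokyo is 4:00 behind Apia.
After 6 hours and 49 minutes it is 13:30 in Apia.
Shift by the zone difference: 13:30 − 4:00 = 09:30 on Jul 20 in Tokyo.

09:30 on July 20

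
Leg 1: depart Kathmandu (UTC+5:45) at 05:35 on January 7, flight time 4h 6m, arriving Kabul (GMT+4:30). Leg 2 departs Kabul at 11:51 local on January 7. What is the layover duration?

3 hours 25 minutes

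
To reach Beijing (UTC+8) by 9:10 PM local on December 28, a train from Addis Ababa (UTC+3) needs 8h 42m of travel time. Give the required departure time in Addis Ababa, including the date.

Target arrival in UTC: 9:10 PM − 8:00 = 1:10 PM on Dec 28.
Subtract 8 hours and 42 minutes → departure 4:28 AM UTC on Dec 28.
Addis Ababa is UTC+3:00: 4:28 AM + 3:00 = 7:28 AM on Dec 28.

7:28 AM on Dec 28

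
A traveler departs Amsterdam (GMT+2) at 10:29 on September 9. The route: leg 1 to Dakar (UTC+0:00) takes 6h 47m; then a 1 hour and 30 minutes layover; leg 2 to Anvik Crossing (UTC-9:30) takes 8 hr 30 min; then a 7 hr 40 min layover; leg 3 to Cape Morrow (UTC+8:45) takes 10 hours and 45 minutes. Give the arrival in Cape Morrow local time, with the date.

Convert departure to UTC: 10:29 − 2:00 = 08:29 UTC on Sep 9.
Add 6 hours and 47 minutes leg 1 → 15:16 UTC.
Add 1 hour and 30 minutes layover in Dakar → 16:46 UTC.
Add 8 hours 30 minutes leg 2 → 01:16 UTC (Sep 10).
Add 7 hours 40 minutes layover in Anvik Crossing → 08:56 UTC.
Add 10 hours 45 minutes leg 3 → 19:41 UTC.
Cape Morrow is UTC+8:45, so local arrival = 19:41 + 8:45 = 04:26 on Sep 11.

04:26 on September 11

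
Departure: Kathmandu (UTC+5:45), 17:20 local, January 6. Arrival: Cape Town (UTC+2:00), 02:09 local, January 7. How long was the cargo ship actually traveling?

12 hours 34 minutes

Departure in UTC: 17:20 − 5:45 = 11:35 on Jan 6.
Arrival in UTC: 02:09 − 2:00 = 00:09 on Jan 7.
Elapsed = 00:09 − 11:35 (+1 day) = 12 hours 34 minutes.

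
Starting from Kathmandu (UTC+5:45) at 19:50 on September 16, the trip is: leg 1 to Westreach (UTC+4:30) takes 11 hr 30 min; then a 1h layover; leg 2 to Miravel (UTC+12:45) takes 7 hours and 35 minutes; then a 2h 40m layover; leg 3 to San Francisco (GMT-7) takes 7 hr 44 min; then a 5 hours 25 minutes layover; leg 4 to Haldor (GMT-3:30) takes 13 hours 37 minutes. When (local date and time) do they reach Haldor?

Convert departure to UTC: 19:50 − 5:45 = 14:05 UTC on Sep 16.
Add 11 hours and 30 minutes leg 1 → 01:35 UTC (Sep 17).
Add 1 hour layover in Westreach → 02:35 UTC.
Add 7 hours 35 minutes leg 2 → 10:10 UTC.
Add 2 hours and 40 minutes layover in Miravel → 12:50 UTC.
Add 7 hours and 44 minutes leg 3 → 20:34 UTC.
Add 5 hours 25 minutes layover in San Francisco → 01:59 UTC (Sep 18).
Add 13 hours 37 minutes leg 4 → 15:36 UTC.
Haldor is UTC−3:30, so local arrival = 15:36 − 3:30 = 12:06 on Sep 18.

12:06 on September 18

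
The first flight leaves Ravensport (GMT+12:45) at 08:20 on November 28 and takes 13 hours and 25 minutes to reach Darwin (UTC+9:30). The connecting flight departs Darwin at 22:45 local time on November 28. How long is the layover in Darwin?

4 hours 15 minutes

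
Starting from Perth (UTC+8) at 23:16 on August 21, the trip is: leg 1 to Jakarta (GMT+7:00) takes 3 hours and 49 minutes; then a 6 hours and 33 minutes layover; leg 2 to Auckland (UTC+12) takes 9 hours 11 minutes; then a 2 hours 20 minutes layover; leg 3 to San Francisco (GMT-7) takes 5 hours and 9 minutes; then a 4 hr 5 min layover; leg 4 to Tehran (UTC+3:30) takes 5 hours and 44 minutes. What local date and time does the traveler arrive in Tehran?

07:37 on August 23

Convert departure to UTC: 23:16 − 8:00 = 15:16 UTC on Aug 21.
Add 3 hours and 49 minutes leg 1 → 19:05 UTC.
Add 6 hours 33 minutes layover in Jakarta → 01:38 UTC (Aug 22).
Add 9 hours 11 minutes leg 2 → 10:49 UTC.
Add 2 hours 20 minutes layover in Auckland → 13:09 UTC.
Add 5 hours 9 minutes leg 3 → 18:18 UTC.
Add 4 hours and 5 minutes layover in San Francisco → 22:23 UTC.
Add 5 hours 44 minutes leg 4 → 04:07 UTC (Aug 23).
Tehran is UTC+3:30, so local arrival = 04:07 + 3:30 = 07:37 on Aug 23.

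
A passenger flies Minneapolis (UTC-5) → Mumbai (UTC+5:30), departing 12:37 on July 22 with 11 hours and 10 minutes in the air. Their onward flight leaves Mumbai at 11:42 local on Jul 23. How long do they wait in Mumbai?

1 hour 25 minutes

Convert departure to UTC: 12:37 + 5:00 = 17:37 UTC on Jul 22.
Add 11 hours and 10 minutes flight time → 04:47 UTC (Jul 23).
Mumbai is UTC+5:30, so local arrival = 04:47 + 5:30 = 10:17 on Jul 23.
Layover = 11:42 − 10:17 = 1 hour 25 minutes.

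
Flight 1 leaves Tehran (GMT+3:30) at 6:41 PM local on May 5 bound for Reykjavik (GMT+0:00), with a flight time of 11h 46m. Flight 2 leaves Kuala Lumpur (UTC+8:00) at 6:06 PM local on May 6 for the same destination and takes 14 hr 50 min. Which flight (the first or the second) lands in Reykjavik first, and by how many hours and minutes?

Flight 1 in UTC: 6:41 PM − 3:30 = 3:11 PM on May 5.
+11 hours 46 minutes → arrive 2:57 AM UTC on May 6.
Flight 2 in UTC: 6:06 PM − 8:00 = 10:06 AM on May 6.
+14 hours 50 minutes → arrive 12:56 AM UTC on May 7.
Flight 1 lands earlier by 21 hours 59 minutes.

the first, by 21 hours 59 minutes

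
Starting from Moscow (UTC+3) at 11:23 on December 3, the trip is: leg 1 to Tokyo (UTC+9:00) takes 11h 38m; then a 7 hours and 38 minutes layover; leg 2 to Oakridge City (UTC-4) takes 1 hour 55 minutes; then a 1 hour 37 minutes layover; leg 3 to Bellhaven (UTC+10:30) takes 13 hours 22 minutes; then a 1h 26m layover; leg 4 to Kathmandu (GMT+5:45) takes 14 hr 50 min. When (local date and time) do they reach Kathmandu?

18:34 on Dec 5

Convert departure to UTC: 11:23 − 3:00 = 08:23 UTC on Dec 3.
Add 11 hours and 38 minutes leg 1 → 20:01 UTC.
Add 7 hours and 38 minutes layover in Tokyo → 03:39 UTC (Dec 4).
Add 1 hour 55 minutes leg 2 → 05:34 UTC.
Add 1 hour 37 minutes layover in Oakridge City → 07:11 UTC.
Add 13 hours 22 minutes leg 3 → 20:33 UTC.
Add 1 hour and 26 minutes layover in Bellhaven → 21:59 UTC.
Add 14 hours and 50 minutes leg 4 → 12:49 UTC (Dec 5).
Kathmandu is UTC+5:45, so local arrival = 12:49 + 5:45 = 18:34 on Dec 5.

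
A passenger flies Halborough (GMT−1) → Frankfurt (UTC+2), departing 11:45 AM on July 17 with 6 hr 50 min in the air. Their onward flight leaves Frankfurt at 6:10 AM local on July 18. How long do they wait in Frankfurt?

Convert departure to UTC: 11:45 AM + 1:00 = 12:45 PM UTC on Jul 17.
Add 6 hours 50 minutes flight time → 7:35 PM UTC.
Frankfurt is UTC+2:00, so local arrival = 7:35 PM + 2:00 = 9:35 PM on Jul 17.
Layover = 6:10 AM − 9:35 PM (+1 day) = 8 hours 35 minutes.

8 hours 35 minutes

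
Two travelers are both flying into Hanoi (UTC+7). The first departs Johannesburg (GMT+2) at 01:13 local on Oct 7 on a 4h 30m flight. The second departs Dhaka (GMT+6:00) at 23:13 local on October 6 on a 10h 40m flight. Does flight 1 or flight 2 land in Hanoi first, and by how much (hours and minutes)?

Flight 1 in UTC: 01:13 − 2:00 = 23:13 on Oct 6.
+4 hours and 30 minutes → arrive 03:43 UTC on Oct 7.
Flight 2 in UTC: 23:13 − 6:00 = 17:13 on Oct 6.
+10 hours and 40 minutes → arrive 03:53 UTC on Oct 7.
Flight 1 lands earlier by 10 minutes.

the first, by 10 minutes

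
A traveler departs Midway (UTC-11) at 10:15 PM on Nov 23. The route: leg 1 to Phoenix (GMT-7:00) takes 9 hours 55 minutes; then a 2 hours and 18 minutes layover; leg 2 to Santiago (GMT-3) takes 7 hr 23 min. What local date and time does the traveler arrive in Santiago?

1:51 AM on Nov 25

Convert departure to UTC: 10:15 PM + 11:00 = 9:15 AM UTC on Nov 24.
Add 9 hours and 55 minutes leg 1 → 7:10 PM UTC.
Add 2 hours 18 minutes layover in Phoenix → 9:28 PM UTC.
Add 7 hours 23 minutes leg 2 → 4:51 AM UTC (Nov 25).
Santiago is UTC−3:00, so local arrival = 4:51 AM − 3:00 = 1:51 AM on Nov 25.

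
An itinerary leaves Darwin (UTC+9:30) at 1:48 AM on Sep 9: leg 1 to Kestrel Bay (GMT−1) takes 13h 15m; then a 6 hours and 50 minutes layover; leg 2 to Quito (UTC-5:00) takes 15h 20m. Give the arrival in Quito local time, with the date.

10:43 PM on September 9

Convert departure to UTC: 1:48 AM − 9:30 = 4:18 PM UTC on Sep 8.
Add 13 hours 15 minutes leg 1 → 5:33 AM UTC (Sep 9).
Add 6 hours 50 minutes layover in Kestrel Bay → 12:23 PM UTC.
Add 15 hours and 20 minutes leg 2 → 3:43 AM UTC (Sep 10).
Quito is UTC−5:00, so local arrival = 3:43 AM − 5:00 = 10:43 PM on Sep 9.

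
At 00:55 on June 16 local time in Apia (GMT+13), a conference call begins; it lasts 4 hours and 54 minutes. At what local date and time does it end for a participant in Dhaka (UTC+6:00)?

22:49 on Jun 15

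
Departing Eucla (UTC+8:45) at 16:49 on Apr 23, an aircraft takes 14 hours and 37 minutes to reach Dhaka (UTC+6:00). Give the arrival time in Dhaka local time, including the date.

04:41 on April 24

Convert departure to UTC: 16:49 − 8:45 = 08:04 UTC on Apr 23.
Add 14 hours and 37 minutes travel time → 22:41 UTC.
Dhaka is UTC+6:00, so local arrival = 22:41 + 6:00 = 04:41 on Apr 24.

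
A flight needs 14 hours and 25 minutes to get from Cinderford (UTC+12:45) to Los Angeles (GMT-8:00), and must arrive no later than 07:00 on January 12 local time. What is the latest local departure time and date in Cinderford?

13:20 on Jan 12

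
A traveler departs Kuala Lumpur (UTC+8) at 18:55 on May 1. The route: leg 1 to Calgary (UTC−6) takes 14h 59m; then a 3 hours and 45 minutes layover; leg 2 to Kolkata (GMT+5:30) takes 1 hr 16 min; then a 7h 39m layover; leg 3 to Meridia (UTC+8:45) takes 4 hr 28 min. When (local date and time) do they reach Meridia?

Convert departure to UTC: 18:55 − 8:00 = 10:55 UTC on May 1.
Add 14 hours and 59 minutes leg 1 → 01:54 UTC (May 2).
Add 3 hours and 45 minutes layover in Calgary → 05:39 UTC.
Add 1 hour 16 minutes leg 2 → 06:55 UTC.
Add 7 hours and 39 minutes layover in Kolkata → 14:34 UTC.
Add 4 hours 28 minutes leg 3 → 19:02 UTC.
Meridia is UTC+8:45, so local arrival = 19:02 + 8:45 = 03:47 on May 3.

03:47 on May 3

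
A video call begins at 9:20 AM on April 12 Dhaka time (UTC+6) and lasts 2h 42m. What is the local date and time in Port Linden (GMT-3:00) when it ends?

Convert start to UTC: 9:20 AM − 6:00 = 3:20 AM UTC on Apr 12.
Add 2 hours 42 minutes duration → 6:02 AM UTC.
Port Linden is UTC−3:00, so local end time = 6:02 AM − 3:00 = 3:02 AM on Apr 12.

3:02 AM on April 12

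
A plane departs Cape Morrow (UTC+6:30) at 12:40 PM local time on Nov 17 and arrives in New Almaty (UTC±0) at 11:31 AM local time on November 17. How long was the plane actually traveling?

5 hours 21 minutes

Departure in UTC: 12:40 PM − 6:30 = 6:10 AM on Nov 17.
Arrival is already UTC: 11:31 AM on Nov 17.
Elapsed = 11:31 AM − 6:10 AM = 5 hours 21 minutes.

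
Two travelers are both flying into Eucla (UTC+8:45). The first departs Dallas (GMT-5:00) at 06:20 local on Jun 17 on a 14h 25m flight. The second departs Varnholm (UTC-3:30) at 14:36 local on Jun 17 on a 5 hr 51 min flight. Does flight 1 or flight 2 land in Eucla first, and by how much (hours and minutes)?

Flight 1 in UTC: 06:20 + 5:00 = 11:20 on Jun 17.
+14 hours and 25 minutes → arrive 01:45 UTC on Jun 18.
Flight 2 in UTC: 14:36 + 3:30 = 18:06 on Jun 17.
+5 hours and 51 minutes → arrive 23:57 UTC on Jun 17.
Flight 2 lands earlier by 1 hour 48 minutes.

the second, by 1 hour 48 minutes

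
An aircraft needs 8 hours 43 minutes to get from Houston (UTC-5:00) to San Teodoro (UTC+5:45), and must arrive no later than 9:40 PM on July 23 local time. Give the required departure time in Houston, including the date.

Target arrival in UTC: 9:40 PM − 5:45 = 3:55 PM on Jul 23.
Subtract 8 hours and 43 minutes → departure 7:12 AM UTC on Jul 23.
Houston is UTC−5:00: 7:12 AM − 5:00 = 2:12 AM on Jul 23.

2:12 AM on Jul 23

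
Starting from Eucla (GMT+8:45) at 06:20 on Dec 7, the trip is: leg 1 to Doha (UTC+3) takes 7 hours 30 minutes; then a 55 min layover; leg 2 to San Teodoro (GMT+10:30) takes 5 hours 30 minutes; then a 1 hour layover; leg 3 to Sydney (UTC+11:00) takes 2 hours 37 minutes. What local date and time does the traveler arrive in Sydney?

02:07 on December 8

Convert departure to UTC: 06:20 − 8:45 = 21:35 UTC on Dec 6.
Add 7 hours 30 minutes leg 1 → 05:05 UTC (Dec 7).
Add 55 minutes layover in Doha → 06:00 UTC.
Add 5 hours and 30 minutes leg 2 → 11:30 UTC.
Add 1 hour layover in San Teodoro → 12:30 UTC.
Add 2 hours and 37 minutes leg 3 → 15:07 UTC.
Sydney is UTC+11:00, so local arrival = 15:07 + 11:00 = 02:07 on Dec 8.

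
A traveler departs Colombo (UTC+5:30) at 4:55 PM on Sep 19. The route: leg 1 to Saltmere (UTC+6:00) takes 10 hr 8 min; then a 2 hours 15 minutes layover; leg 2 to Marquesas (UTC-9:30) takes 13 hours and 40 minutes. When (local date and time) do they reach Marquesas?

3:58 AM on September 20

Convert departure to UTC: 4:55 PM − 5:30 = 11:25 AM UTC on Sep 19.
Add 10 hours and 8 minutes leg 1 → 9:33 PM UTC.
Add 2 hours and 15 minutes layover in Saltmere → 11:48 PM UTC.
Add 13 hours and 40 minutes leg 2 → 1:28 PM UTC (Sep 20).
Marquesas is UTC−9:30, so local arrival = 1:28 PM − 9:30 = 3:58 AM on Sep 20.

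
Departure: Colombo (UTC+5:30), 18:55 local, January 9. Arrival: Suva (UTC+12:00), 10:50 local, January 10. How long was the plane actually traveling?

Departure in UTC: 18:55 − 5:30 = 13:25 on Jan 9.
Arrival in UTC: 10:50 − 12:00 = 22:50 on Jan 9.
Elapsed = 22:50 − 13:25 = 9 hours 25 minutes.

9 hours 25 minutes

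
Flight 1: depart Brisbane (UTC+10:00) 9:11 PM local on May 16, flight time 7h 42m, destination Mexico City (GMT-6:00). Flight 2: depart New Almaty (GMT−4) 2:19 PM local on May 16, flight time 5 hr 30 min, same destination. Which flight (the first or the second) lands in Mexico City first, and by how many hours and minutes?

Flight 1 in UTC: 9:11 PM − 10:00 = 11:11 AM on May 16.
+7 hours and 42 minutes → arrive 6:53 PM UTC on May 16.
Flight 2 in UTC: 2:19 PM + 4:00 = 6:19 PM on May 16.
+5 hours 30 minutes → arrive 11:49 PM UTC on May 16.
Flight 1 lands earlier by 4 hours 56 minutes.

the first, by 4 hours 56 minutes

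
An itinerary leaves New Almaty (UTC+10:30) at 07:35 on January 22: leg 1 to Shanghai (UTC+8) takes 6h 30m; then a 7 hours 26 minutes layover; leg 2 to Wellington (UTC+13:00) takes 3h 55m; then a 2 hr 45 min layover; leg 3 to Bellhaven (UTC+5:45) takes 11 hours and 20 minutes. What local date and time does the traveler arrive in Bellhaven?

Convert departure to UTC: 07:35 − 10:30 = 21:05 UTC on Jan 21.
Add 6 hours 30 minutes leg 1 → 03:35 UTC (Jan 22).
Add 7 hours and 26 minutes layover in Shanghai → 11:01 UTC.
Add 3 hours 55 minutes leg 2 → 14:56 UTC.
Add 2 hours and 45 minutes layover in Wellington → 17:41 UTC.
Add 11 hours 20 minutes leg 3 → 05:01 UTC (Jan 23).
Bellhaven is UTC+5:45, so local arrival = 05:01 + 5:45 = 10:46 on Jan 23.

10:46 on January 23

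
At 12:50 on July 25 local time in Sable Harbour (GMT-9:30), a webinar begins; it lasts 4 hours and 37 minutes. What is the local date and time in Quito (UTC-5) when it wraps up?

Quito is 4:30 ahead of Sable Harbour.
After 4 hours 37 minutes it is 17:27 in Sable Harbour.
Shift by the zone difference: 17:27 + 4:30 = 21:57 on Jul 25 in Quito.

21:57 on July 25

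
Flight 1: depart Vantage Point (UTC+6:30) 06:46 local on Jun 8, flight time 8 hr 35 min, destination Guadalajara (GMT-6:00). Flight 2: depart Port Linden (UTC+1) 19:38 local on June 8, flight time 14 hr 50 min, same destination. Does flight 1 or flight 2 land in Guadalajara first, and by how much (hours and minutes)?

Flight 1 in UTC: 06:46 − 6:30 = 00:16 on Jun 8.
+8 hours 35 minutes → arrive 08:51 UTC on Jun 8.
Flight 2 in UTC: 19:38 − 1:00 = 18:38 on Jun 8.
+14 hours 50 minutes → arrive 09:28 UTC on Jun 9.
Flight 1 lands earlier by 24 hours 37 minutes.

the first, by 24 hours 37 minutes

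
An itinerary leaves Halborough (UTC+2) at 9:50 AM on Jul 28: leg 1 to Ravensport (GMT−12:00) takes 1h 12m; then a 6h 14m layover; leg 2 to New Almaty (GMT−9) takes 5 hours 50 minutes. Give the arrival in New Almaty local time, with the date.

12:06 PM on July 28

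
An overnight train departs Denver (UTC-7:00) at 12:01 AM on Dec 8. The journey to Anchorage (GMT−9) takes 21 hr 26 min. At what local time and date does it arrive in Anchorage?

7:27 PM on December 8

Anchorage is 2:00 behind Denver.
After 21 hours and 26 minutes it is 9:27 PM in Denver.
Shift by the zone difference: 9:27 PM − 2:00 = 7:27 PM on Dec 8 in Anchorage.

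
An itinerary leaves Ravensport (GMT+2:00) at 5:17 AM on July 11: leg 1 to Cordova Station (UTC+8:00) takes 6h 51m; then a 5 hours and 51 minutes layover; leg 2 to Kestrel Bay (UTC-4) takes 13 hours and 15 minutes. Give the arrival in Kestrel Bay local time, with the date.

1:14 AM on July 12

Convert departure to UTC: 5:17 AM − 2:00 = 3:17 AM UTC on Jul 11.
Add 6 hours 51 minutes leg 1 → 10:08 AM UTC.
Add 5 hours and 51 minutes layover in Cordova Station → 3:59 PM UTC.
Add 13 hours 15 minutes leg 2 → 5:14 AM UTC (Jul 12).
Kestrel Bay is UTC−4:00, so local arrival = 5:14 AM − 4:00 = 1:14 AM on Jul 12.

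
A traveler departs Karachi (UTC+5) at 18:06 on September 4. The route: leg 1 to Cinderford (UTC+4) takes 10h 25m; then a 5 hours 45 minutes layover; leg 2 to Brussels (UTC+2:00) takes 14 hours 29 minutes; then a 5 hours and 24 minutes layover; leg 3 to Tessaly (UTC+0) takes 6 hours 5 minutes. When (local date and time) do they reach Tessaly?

07:14 on September 6

Convert departure to UTC: 18:06 − 5:00 = 13:06 UTC on Sep 4.
Add 10 hours and 25 minutes leg 1 → 23:31 UTC.
Add 5 hours and 45 minutes layover in Cinderford → 05:16 UTC (Sep 5).
Add 14 hours and 29 minutes leg 2 → 19:45 UTC.
Add 5 hours and 24 minutes layover in Brussels → 01:09 UTC (Sep 6).
Add 6 hours and 5 minutes leg 3 → 07:14 UTC.
Tessaly is UTC+0, so local arrival is the same: 07:14 on Sep 6.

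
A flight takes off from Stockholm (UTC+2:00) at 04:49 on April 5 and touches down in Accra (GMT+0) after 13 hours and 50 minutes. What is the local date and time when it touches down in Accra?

16:39 on April 5

Convert departure to UTC: 04:49 − 2:00 = 02:49 UTC on Apr 5.
Add 13 hours 50 minutes travel time → 16:39 UTC.
Accra is UTC+0, so local arrival is the same: 16:39 on Apr 5.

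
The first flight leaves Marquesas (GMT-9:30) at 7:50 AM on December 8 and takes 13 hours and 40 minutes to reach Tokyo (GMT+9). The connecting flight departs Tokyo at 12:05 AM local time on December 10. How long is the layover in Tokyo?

8 hours 5 minutes

Convert departure to UTC: 7:50 AM + 9:30 = 5:20 PM UTC on Dec 8.
Add 13 hours 40 minutes flight time → 7:00 AM UTC (Dec 9).
Tokyo is UTC+9:00, so local arrival = 7:00 AM + 9:00 = 4:00 PM on Dec 9.
Layover = 12:05 AM − 4:00 PM (+1 day) = 8 hours 5 minutes.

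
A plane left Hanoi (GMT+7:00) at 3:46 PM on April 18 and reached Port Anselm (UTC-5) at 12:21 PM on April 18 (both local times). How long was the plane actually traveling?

8 hours 35 minutes

Port Anselm is 12:00 behind Hanoi.
Clock-face elapsed time (ignoring zones) is −3 hours 25 minutes.
Actual elapsed = −3 hours 25 minutes + 12:00 = 8 hours 35 minutes.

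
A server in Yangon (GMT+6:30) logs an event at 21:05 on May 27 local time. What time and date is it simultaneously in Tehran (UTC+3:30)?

In UTC: 21:05 − 6:30 = 14:35 on May 27.
Tehran is UTC+3:30: 14:35 + 3:30 = 18:05 on May 27.

18:05 on May 27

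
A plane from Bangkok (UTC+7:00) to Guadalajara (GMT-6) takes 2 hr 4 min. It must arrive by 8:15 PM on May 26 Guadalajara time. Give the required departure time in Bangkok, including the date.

7:11 AM on May 27

Target arrival in UTC: 8:15 PM + 6:00 = 2:15 AM on May 27.
Subtract 2 hours 4 minutes → departure 12:11 AM UTC on May 27.
Bangkok is UTC+7:00: 12:11 AM + 7:00 = 7:11 AM on May 27.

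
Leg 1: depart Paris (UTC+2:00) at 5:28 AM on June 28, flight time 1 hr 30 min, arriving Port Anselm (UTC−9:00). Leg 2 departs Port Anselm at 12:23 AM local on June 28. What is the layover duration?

4 hours 25 minutes

Convert departure to UTC: 5:28 AM − 2:00 = 3:28 AM UTC on Jun 28.
Add 1 hour 30 minutes flight time → 4:58 AM UTC.
Port Anselm is UTC−9:00, so local arrival = 4:58 AM − 9:00 = 7:58 PM on Jun 27.
Layover = 12:23 AM − 7:58 PM (+1 day) = 4 hours 25 minutes.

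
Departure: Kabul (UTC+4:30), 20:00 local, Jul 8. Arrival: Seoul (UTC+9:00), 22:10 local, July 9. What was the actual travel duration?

Departure in UTC: 20:00 − 4:30 = 15:30 on Jul 8.
Arrival in UTC: 22:10 − 9:00 = 13:10 on Jul 9.
Elapsed = 13:10 − 15:30 (+1 day) = 21 hours 40 minutes.

21 hours 40 minutes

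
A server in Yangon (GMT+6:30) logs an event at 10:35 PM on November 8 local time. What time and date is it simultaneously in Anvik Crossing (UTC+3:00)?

Anvik Crossing is 3:30 behind Yangon.
Shift by the zone difference: 10:35 PM − 3:30 = 7:05 PM on Nov 8 in Anvik Crossing.

7:05 PM on Nov 8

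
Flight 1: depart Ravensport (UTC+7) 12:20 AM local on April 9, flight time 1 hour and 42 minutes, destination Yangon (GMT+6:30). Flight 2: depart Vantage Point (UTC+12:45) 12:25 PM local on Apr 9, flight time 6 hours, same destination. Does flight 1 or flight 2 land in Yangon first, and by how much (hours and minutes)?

Flight 1 in UTC: 12:20 AM − 7:00 = 5:20 PM on Apr 8.
+1 hour and 42 minutes → arrive 7:02 PM UTC on Apr 8.
Flight 2 in UTC: 12:25 PM − 12:45 = 11:40 PM on Apr 8.
+6 hours → arrive 5:40 AM UTC on Apr 9.
Flight 1 lands earlier by 10 hours 38 minutes.

the first, by 10 hours 38 minutes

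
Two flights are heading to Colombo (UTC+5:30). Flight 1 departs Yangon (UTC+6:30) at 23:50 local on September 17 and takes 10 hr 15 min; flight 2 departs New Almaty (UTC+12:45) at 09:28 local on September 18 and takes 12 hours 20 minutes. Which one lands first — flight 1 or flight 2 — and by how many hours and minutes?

Flight 1 in UTC: 23:50 − 6:30 = 17:20 on Sep 17.
+10 hours and 15 minutes → arrive 03:35 UTC on Sep 18.
Flight 2 in UTC: 09:28 − 12:45 = 20:43 on Sep 17.
+12 hours 20 minutes → arrive 09:03 UTC on Sep 18.
Flight 1 lands earlier by 5 hours 28 minutes.

the first, by 5 hours 28 minutes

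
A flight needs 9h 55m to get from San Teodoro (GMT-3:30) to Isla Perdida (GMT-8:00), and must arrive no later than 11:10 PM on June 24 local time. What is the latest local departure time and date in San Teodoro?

Target arrival in UTC: 11:10 PM + 8:00 = 7:10 AM on Jun 25.
Subtract 9 hours 55 minutes → departure 9:15 PM UTC on Jun 24.
San Teodoro is UTC−3:30: 9:15 PM − 3:30 = 5:45 PM on Jun 24.

5:45 PM on Jun 24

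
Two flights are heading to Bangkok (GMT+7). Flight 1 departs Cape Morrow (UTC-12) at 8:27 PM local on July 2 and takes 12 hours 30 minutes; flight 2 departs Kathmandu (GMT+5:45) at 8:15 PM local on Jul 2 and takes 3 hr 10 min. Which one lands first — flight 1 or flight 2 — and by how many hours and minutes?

Flight 1 in UTC: 8:27 PM + 12:00 = 8:27 AM on Jul 3.
+12 hours 30 minutes → arrive 8:57 PM UTC on Jul 3.
Flight 2 in UTC: 8:15 PM − 5:45 = 2:30 PM on Jul 2.
+3 hours and 10 minutes → arrive 5:40 PM UTC on Jul 2.
Flight 2 lands earlier by 27 hours 17 minutes.

the second, by 27 hours 17 minutes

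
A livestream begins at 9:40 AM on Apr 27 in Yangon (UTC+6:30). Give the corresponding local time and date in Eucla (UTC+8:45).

11:55 AM on Apr 27

In UTC: 9:40 AM − 6:30 = 3:10 AM on Apr 27.
Eucla is UTC+8:45: 3:10 AM + 8:45 = 11:55 AM on Apr 27.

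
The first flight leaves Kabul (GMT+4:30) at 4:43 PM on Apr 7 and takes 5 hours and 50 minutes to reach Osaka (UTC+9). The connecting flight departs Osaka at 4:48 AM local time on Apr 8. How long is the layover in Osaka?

Convert departure to UTC: 4:43 PM − 4:30 = 12:13 PM UTC on Apr 7.
Add 5 hours and 50 minutes flight time → 6:03 PM UTC.
Osaka is UTC+9:00, so local arrival = 6:03 PM + 9:00 = 3:03 AM on Apr 8.
Layover = 4:48 AM − 3:03 AM = 1 hour 45 minutes.

1 hour 45 minutes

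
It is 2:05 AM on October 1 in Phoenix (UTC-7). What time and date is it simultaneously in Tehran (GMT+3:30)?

12:35 PM on October 1

Tehran is 10:30 ahead of Phoenix.
Shift by the zone difference: 2:05 AM + 10:30 = 12:35 PM on Oct 1 in Tehran.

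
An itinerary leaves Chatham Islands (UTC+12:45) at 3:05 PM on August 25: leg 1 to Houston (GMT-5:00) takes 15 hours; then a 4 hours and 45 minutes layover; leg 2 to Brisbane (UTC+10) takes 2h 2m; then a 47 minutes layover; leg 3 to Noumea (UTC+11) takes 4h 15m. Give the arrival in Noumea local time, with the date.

Convert departure to UTC: 3:05 PM − 12:45 = 2:20 AM UTC on Aug 25.
Add 15 hours leg 1 → 5:20 PM UTC.
Add 4 hours 45 minutes layover in Houston → 10:05 PM UTC.
Add 2 hours 2 minutes leg 2 → 12:07 AM UTC (Aug 26).
Add 47 minutes layover in Brisbane → 12:54 AM UTC.
Add 4 hours 15 minutes leg 3 → 5:09 AM UTC.
Noumea is UTC+11:00, so local arrival = 5:09 AM + 11:00 = 4:09 PM on Aug 26.

4:09 PM on Aug 26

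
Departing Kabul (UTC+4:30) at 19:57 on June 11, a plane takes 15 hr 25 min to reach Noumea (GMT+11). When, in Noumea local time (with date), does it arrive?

17:52 on June 12

Convert departure to UTC: 19:57 − 4:30 = 15:27 UTC on Jun 11.
Add 15 hours 25 minutes travel time → 06:52 UTC (Jun 12).
Noumea is UTC+11:00, so local arrival = 06:52 + 11:00 = 17:52 on Jun 12.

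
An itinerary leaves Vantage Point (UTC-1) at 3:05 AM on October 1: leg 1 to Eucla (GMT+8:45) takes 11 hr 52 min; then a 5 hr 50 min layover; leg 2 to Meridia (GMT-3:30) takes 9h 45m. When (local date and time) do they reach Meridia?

4:02 AM on Oct 2

Convert departure to UTC: 3:05 AM + 1:00 = 4:05 AM UTC on Oct 1.
Add 11 hours and 52 minutes leg 1 → 3:57 PM UTC.
Add 5 hours and 50 minutes layover in Eucla → 9:47 PM UTC.
Add 9 hours and 45 minutes leg 2 → 7:32 AM UTC (Oct 2).
Meridia is UTC−3:30, so local arrival = 7:32 AM − 3:30 = 4:02 AM on Oct 2.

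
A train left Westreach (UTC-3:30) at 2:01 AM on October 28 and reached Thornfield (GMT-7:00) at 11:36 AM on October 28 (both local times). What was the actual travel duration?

Departure in UTC: 2:01 AM + 3:30 = 5:31 AM on Oct 28.
Arrival in UTC: 11:36 AM + 7:00 = 6:36 PM on Oct 28.
Elapsed = 6:36 PM − 5:31 AM = 13 hours 5 minutes.

13 hours 5 minutes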